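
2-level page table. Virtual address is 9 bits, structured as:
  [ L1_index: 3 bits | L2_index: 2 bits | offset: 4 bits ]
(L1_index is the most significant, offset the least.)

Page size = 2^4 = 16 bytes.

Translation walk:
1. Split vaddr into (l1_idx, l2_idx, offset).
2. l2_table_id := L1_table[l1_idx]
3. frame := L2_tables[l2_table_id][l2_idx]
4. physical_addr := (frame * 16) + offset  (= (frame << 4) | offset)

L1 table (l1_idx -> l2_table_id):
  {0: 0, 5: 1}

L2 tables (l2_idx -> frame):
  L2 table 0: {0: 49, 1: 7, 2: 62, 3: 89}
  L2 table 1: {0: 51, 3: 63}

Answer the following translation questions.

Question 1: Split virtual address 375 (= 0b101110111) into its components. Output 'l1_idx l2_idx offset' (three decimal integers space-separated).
vaddr = 375 = 0b101110111
  top 3 bits -> l1_idx = 5
  next 2 bits -> l2_idx = 3
  bottom 4 bits -> offset = 7

Answer: 5 3 7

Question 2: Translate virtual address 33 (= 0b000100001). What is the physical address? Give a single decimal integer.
vaddr = 33 = 0b000100001
Split: l1_idx=0, l2_idx=2, offset=1
L1[0] = 0
L2[0][2] = 62
paddr = 62 * 16 + 1 = 993

Answer: 993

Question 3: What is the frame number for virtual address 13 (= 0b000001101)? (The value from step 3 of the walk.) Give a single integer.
Answer: 49

Derivation:
vaddr = 13: l1_idx=0, l2_idx=0
L1[0] = 0; L2[0][0] = 49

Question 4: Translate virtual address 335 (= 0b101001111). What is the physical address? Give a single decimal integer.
vaddr = 335 = 0b101001111
Split: l1_idx=5, l2_idx=0, offset=15
L1[5] = 1
L2[1][0] = 51
paddr = 51 * 16 + 15 = 831

Answer: 831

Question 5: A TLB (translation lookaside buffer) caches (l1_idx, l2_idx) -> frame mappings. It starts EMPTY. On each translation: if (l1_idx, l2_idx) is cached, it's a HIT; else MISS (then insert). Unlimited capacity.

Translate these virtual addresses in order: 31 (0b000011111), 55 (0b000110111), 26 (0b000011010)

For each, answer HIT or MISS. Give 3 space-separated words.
Answer: MISS MISS HIT

Derivation:
vaddr=31: (0,1) not in TLB -> MISS, insert
vaddr=55: (0,3) not in TLB -> MISS, insert
vaddr=26: (0,1) in TLB -> HIT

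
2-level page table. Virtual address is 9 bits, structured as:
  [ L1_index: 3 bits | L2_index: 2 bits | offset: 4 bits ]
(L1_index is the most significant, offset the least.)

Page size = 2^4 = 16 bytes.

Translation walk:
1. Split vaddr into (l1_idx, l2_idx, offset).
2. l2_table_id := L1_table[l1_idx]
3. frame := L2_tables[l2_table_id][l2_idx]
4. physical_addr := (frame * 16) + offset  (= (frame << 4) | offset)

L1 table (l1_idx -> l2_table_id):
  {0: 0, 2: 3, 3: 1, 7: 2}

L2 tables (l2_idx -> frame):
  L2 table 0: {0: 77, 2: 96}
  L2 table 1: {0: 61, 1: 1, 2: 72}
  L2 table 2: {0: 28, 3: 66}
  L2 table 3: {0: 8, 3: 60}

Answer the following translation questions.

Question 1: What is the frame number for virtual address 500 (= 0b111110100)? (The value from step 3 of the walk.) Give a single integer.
vaddr = 500: l1_idx=7, l2_idx=3
L1[7] = 2; L2[2][3] = 66

Answer: 66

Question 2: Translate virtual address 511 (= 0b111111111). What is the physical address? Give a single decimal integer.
Answer: 1071

Derivation:
vaddr = 511 = 0b111111111
Split: l1_idx=7, l2_idx=3, offset=15
L1[7] = 2
L2[2][3] = 66
paddr = 66 * 16 + 15 = 1071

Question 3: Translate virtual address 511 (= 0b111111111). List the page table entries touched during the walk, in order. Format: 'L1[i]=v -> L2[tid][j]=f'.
vaddr = 511 = 0b111111111
Split: l1_idx=7, l2_idx=3, offset=15

Answer: L1[7]=2 -> L2[2][3]=66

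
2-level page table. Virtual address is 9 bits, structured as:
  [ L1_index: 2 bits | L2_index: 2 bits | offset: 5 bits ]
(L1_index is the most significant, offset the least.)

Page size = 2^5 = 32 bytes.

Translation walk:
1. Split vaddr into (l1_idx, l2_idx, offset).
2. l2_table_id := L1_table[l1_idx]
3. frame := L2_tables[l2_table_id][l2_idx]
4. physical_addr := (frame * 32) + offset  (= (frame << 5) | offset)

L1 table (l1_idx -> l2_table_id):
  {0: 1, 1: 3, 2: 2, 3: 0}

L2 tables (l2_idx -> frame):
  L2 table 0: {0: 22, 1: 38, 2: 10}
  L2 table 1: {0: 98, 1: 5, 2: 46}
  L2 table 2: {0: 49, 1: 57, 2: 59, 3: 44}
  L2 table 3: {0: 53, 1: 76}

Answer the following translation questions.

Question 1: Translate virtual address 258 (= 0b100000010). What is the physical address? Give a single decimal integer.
vaddr = 258 = 0b100000010
Split: l1_idx=2, l2_idx=0, offset=2
L1[2] = 2
L2[2][0] = 49
paddr = 49 * 32 + 2 = 1570

Answer: 1570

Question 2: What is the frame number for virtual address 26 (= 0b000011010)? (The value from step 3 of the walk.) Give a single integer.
Answer: 98

Derivation:
vaddr = 26: l1_idx=0, l2_idx=0
L1[0] = 1; L2[1][0] = 98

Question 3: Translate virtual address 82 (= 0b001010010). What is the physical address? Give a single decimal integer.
Answer: 1490

Derivation:
vaddr = 82 = 0b001010010
Split: l1_idx=0, l2_idx=2, offset=18
L1[0] = 1
L2[1][2] = 46
paddr = 46 * 32 + 18 = 1490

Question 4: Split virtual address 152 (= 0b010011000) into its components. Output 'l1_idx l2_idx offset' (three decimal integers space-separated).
vaddr = 152 = 0b010011000
  top 2 bits -> l1_idx = 1
  next 2 bits -> l2_idx = 0
  bottom 5 bits -> offset = 24

Answer: 1 0 24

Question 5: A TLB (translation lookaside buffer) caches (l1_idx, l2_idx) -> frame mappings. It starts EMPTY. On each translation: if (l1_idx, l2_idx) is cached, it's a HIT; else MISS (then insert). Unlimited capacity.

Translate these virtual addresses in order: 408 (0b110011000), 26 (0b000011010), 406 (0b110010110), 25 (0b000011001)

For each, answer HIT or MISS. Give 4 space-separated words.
Answer: MISS MISS HIT HIT

Derivation:
vaddr=408: (3,0) not in TLB -> MISS, insert
vaddr=26: (0,0) not in TLB -> MISS, insert
vaddr=406: (3,0) in TLB -> HIT
vaddr=25: (0,0) in TLB -> HIT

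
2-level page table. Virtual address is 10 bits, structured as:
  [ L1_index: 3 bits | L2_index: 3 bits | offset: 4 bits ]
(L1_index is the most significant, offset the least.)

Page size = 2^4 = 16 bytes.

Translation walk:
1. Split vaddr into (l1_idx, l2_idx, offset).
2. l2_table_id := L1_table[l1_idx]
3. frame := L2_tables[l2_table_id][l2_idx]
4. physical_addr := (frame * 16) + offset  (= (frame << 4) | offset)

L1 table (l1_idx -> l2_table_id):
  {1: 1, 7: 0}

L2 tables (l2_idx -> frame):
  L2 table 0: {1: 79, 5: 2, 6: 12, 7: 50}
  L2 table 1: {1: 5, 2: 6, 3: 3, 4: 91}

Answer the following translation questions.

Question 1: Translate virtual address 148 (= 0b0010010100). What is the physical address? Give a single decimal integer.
Answer: 84

Derivation:
vaddr = 148 = 0b0010010100
Split: l1_idx=1, l2_idx=1, offset=4
L1[1] = 1
L2[1][1] = 5
paddr = 5 * 16 + 4 = 84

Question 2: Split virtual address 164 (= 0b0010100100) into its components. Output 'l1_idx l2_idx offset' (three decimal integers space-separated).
vaddr = 164 = 0b0010100100
  top 3 bits -> l1_idx = 1
  next 3 bits -> l2_idx = 2
  bottom 4 bits -> offset = 4

Answer: 1 2 4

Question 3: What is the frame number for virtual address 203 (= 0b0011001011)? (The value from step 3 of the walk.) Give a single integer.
Answer: 91

Derivation:
vaddr = 203: l1_idx=1, l2_idx=4
L1[1] = 1; L2[1][4] = 91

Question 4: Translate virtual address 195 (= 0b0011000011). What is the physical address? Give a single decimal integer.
vaddr = 195 = 0b0011000011
Split: l1_idx=1, l2_idx=4, offset=3
L1[1] = 1
L2[1][4] = 91
paddr = 91 * 16 + 3 = 1459

Answer: 1459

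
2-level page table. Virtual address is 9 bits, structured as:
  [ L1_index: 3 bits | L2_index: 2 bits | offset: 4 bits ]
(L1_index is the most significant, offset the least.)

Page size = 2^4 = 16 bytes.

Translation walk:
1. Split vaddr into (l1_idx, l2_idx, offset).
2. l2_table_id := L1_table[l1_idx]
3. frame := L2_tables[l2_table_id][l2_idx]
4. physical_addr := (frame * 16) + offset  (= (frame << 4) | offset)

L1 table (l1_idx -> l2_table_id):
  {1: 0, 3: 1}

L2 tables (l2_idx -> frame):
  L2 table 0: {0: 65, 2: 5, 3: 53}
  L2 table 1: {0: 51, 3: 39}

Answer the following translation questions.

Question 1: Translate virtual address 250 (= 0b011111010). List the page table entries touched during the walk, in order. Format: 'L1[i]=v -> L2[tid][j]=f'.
vaddr = 250 = 0b011111010
Split: l1_idx=3, l2_idx=3, offset=10

Answer: L1[3]=1 -> L2[1][3]=39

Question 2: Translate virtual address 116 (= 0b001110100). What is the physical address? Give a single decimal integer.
vaddr = 116 = 0b001110100
Split: l1_idx=1, l2_idx=3, offset=4
L1[1] = 0
L2[0][3] = 53
paddr = 53 * 16 + 4 = 852

Answer: 852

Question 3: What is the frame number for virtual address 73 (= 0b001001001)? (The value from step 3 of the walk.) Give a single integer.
Answer: 65

Derivation:
vaddr = 73: l1_idx=1, l2_idx=0
L1[1] = 0; L2[0][0] = 65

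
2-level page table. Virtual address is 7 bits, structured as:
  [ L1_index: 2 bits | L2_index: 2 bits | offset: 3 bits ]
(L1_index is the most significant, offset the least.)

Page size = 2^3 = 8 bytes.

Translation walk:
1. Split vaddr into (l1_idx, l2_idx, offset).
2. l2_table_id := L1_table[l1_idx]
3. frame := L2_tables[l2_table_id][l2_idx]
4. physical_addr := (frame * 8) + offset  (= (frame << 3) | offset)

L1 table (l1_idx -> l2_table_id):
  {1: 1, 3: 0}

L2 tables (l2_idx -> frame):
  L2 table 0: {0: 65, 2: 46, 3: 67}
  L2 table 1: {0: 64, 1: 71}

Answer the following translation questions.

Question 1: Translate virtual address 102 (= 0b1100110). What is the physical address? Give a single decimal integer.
Answer: 526

Derivation:
vaddr = 102 = 0b1100110
Split: l1_idx=3, l2_idx=0, offset=6
L1[3] = 0
L2[0][0] = 65
paddr = 65 * 8 + 6 = 526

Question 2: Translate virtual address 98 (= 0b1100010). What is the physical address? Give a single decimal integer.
vaddr = 98 = 0b1100010
Split: l1_idx=3, l2_idx=0, offset=2
L1[3] = 0
L2[0][0] = 65
paddr = 65 * 8 + 2 = 522

Answer: 522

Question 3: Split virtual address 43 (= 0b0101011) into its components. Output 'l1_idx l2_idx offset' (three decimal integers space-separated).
Answer: 1 1 3

Derivation:
vaddr = 43 = 0b0101011
  top 2 bits -> l1_idx = 1
  next 2 bits -> l2_idx = 1
  bottom 3 bits -> offset = 3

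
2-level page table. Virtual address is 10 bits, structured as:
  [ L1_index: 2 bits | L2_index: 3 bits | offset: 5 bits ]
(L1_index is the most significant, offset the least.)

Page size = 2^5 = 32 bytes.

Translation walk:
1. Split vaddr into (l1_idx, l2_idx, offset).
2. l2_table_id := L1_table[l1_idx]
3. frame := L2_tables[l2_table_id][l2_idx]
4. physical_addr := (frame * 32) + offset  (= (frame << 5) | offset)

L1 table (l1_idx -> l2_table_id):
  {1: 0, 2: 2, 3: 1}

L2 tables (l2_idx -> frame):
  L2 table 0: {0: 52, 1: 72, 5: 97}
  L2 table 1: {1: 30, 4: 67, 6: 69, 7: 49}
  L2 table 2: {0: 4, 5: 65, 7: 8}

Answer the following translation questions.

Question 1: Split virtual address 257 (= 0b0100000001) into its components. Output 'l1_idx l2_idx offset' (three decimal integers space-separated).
vaddr = 257 = 0b0100000001
  top 2 bits -> l1_idx = 1
  next 3 bits -> l2_idx = 0
  bottom 5 bits -> offset = 1

Answer: 1 0 1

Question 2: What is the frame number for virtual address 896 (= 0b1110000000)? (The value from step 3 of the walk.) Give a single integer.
Answer: 67

Derivation:
vaddr = 896: l1_idx=3, l2_idx=4
L1[3] = 1; L2[1][4] = 67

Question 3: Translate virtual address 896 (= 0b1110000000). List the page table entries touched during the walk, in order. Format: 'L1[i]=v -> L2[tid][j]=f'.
Answer: L1[3]=1 -> L2[1][4]=67

Derivation:
vaddr = 896 = 0b1110000000
Split: l1_idx=3, l2_idx=4, offset=0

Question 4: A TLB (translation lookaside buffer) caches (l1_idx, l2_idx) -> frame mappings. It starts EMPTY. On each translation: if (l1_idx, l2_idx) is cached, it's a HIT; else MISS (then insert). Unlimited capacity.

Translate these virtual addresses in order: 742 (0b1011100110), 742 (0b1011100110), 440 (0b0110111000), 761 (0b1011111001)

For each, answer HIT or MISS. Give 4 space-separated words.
vaddr=742: (2,7) not in TLB -> MISS, insert
vaddr=742: (2,7) in TLB -> HIT
vaddr=440: (1,5) not in TLB -> MISS, insert
vaddr=761: (2,7) in TLB -> HIT

Answer: MISS HIT MISS HIT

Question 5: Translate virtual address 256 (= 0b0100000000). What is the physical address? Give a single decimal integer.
vaddr = 256 = 0b0100000000
Split: l1_idx=1, l2_idx=0, offset=0
L1[1] = 0
L2[0][0] = 52
paddr = 52 * 32 + 0 = 1664

Answer: 1664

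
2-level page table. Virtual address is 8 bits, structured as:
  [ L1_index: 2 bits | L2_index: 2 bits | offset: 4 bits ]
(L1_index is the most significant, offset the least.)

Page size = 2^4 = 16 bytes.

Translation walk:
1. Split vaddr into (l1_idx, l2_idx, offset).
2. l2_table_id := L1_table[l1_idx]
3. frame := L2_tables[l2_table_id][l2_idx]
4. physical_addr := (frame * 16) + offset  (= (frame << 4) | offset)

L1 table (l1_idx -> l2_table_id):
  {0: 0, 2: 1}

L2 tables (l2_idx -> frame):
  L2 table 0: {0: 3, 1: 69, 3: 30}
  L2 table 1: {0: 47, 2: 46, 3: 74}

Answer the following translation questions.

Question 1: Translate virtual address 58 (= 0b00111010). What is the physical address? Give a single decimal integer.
Answer: 490

Derivation:
vaddr = 58 = 0b00111010
Split: l1_idx=0, l2_idx=3, offset=10
L1[0] = 0
L2[0][3] = 30
paddr = 30 * 16 + 10 = 490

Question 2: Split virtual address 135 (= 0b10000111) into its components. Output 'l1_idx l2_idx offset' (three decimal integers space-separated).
Answer: 2 0 7

Derivation:
vaddr = 135 = 0b10000111
  top 2 bits -> l1_idx = 2
  next 2 bits -> l2_idx = 0
  bottom 4 bits -> offset = 7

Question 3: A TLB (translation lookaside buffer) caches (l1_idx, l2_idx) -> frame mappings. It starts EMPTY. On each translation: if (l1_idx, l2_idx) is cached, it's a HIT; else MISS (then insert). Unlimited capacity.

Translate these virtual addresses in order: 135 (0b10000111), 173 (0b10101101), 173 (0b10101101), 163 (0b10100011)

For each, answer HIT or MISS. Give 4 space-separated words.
vaddr=135: (2,0) not in TLB -> MISS, insert
vaddr=173: (2,2) not in TLB -> MISS, insert
vaddr=173: (2,2) in TLB -> HIT
vaddr=163: (2,2) in TLB -> HIT

Answer: MISS MISS HIT HIT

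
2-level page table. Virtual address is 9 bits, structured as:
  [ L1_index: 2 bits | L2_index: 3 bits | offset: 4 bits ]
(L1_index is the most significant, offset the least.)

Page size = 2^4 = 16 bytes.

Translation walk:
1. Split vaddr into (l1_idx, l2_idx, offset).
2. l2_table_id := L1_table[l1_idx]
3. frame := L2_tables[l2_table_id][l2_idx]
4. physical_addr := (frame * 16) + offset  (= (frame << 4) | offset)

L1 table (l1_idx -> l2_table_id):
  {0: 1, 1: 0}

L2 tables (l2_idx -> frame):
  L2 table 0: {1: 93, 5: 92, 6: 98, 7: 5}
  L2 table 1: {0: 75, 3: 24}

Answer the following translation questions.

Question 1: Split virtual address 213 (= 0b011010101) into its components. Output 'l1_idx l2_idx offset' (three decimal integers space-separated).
Answer: 1 5 5

Derivation:
vaddr = 213 = 0b011010101
  top 2 bits -> l1_idx = 1
  next 3 bits -> l2_idx = 5
  bottom 4 bits -> offset = 5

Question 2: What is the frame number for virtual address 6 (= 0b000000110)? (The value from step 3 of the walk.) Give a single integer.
vaddr = 6: l1_idx=0, l2_idx=0
L1[0] = 1; L2[1][0] = 75

Answer: 75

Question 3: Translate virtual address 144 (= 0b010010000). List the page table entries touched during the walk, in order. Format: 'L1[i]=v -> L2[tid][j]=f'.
vaddr = 144 = 0b010010000
Split: l1_idx=1, l2_idx=1, offset=0

Answer: L1[1]=0 -> L2[0][1]=93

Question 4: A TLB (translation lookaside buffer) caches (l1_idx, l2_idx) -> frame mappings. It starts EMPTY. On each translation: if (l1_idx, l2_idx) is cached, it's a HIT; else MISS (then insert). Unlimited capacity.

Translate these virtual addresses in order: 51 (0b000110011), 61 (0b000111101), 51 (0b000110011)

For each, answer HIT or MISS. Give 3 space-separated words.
Answer: MISS HIT HIT

Derivation:
vaddr=51: (0,3) not in TLB -> MISS, insert
vaddr=61: (0,3) in TLB -> HIT
vaddr=51: (0,3) in TLB -> HIT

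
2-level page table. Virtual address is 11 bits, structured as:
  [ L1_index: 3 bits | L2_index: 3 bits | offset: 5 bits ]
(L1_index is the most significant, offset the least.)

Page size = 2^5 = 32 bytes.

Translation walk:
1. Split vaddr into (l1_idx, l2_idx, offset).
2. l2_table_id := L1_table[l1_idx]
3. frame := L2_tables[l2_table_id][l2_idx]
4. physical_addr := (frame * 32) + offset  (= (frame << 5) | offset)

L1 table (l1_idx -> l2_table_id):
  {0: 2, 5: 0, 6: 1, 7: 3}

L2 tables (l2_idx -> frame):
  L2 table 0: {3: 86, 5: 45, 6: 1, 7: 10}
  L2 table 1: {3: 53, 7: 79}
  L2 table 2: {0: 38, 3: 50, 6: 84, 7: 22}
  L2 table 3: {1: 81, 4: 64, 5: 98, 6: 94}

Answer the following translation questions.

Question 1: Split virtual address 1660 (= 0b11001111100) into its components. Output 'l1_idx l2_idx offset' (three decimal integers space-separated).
Answer: 6 3 28

Derivation:
vaddr = 1660 = 0b11001111100
  top 3 bits -> l1_idx = 6
  next 3 bits -> l2_idx = 3
  bottom 5 bits -> offset = 28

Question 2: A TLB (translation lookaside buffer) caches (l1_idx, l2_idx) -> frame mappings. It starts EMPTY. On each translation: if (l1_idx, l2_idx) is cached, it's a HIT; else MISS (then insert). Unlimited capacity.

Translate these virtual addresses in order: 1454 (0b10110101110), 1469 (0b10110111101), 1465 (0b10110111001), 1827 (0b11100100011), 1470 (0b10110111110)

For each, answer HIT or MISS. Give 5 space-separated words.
Answer: MISS HIT HIT MISS HIT

Derivation:
vaddr=1454: (5,5) not in TLB -> MISS, insert
vaddr=1469: (5,5) in TLB -> HIT
vaddr=1465: (5,5) in TLB -> HIT
vaddr=1827: (7,1) not in TLB -> MISS, insert
vaddr=1470: (5,5) in TLB -> HIT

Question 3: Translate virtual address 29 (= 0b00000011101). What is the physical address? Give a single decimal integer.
vaddr = 29 = 0b00000011101
Split: l1_idx=0, l2_idx=0, offset=29
L1[0] = 2
L2[2][0] = 38
paddr = 38 * 32 + 29 = 1245

Answer: 1245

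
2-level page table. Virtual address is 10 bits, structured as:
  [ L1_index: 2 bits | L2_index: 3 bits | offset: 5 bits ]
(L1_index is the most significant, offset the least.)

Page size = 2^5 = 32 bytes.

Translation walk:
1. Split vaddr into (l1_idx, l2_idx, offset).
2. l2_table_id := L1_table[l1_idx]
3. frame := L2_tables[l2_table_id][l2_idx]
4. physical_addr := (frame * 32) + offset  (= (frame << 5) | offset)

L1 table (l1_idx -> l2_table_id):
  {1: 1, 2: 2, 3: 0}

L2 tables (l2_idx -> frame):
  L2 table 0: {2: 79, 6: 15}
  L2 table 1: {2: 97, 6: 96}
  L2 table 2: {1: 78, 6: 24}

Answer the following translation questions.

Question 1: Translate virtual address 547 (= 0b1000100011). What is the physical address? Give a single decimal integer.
vaddr = 547 = 0b1000100011
Split: l1_idx=2, l2_idx=1, offset=3
L1[2] = 2
L2[2][1] = 78
paddr = 78 * 32 + 3 = 2499

Answer: 2499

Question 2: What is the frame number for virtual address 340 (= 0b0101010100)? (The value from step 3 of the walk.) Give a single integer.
vaddr = 340: l1_idx=1, l2_idx=2
L1[1] = 1; L2[1][2] = 97

Answer: 97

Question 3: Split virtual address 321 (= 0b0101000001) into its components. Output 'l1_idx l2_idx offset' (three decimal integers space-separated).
Answer: 1 2 1

Derivation:
vaddr = 321 = 0b0101000001
  top 2 bits -> l1_idx = 1
  next 3 bits -> l2_idx = 2
  bottom 5 bits -> offset = 1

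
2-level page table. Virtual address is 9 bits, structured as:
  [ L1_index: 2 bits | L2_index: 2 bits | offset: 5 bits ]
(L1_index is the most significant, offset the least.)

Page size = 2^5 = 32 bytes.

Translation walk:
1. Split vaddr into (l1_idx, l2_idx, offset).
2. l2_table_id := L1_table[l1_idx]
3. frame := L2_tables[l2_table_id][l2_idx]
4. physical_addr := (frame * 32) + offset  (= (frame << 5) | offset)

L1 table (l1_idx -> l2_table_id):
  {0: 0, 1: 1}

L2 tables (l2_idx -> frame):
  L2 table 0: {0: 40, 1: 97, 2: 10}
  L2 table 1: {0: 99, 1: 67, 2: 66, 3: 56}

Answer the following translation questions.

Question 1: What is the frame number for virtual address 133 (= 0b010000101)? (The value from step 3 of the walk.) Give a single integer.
Answer: 99

Derivation:
vaddr = 133: l1_idx=1, l2_idx=0
L1[1] = 1; L2[1][0] = 99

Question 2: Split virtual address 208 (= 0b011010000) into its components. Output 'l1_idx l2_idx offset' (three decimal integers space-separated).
Answer: 1 2 16

Derivation:
vaddr = 208 = 0b011010000
  top 2 bits -> l1_idx = 1
  next 2 bits -> l2_idx = 2
  bottom 5 bits -> offset = 16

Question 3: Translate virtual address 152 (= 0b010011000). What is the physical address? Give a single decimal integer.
Answer: 3192

Derivation:
vaddr = 152 = 0b010011000
Split: l1_idx=1, l2_idx=0, offset=24
L1[1] = 1
L2[1][0] = 99
paddr = 99 * 32 + 24 = 3192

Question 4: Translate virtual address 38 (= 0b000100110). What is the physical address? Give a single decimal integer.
vaddr = 38 = 0b000100110
Split: l1_idx=0, l2_idx=1, offset=6
L1[0] = 0
L2[0][1] = 97
paddr = 97 * 32 + 6 = 3110

Answer: 3110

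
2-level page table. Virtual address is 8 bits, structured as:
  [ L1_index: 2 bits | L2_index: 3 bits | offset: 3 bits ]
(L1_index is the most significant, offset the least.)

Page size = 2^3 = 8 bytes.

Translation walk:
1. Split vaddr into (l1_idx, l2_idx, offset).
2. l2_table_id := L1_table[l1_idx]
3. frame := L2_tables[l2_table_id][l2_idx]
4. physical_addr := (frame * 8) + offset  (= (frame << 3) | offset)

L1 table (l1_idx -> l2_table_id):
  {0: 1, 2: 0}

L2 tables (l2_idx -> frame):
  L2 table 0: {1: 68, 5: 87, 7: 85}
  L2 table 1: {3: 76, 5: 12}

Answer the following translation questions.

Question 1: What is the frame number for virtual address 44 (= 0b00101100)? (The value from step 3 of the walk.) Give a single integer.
Answer: 12

Derivation:
vaddr = 44: l1_idx=0, l2_idx=5
L1[0] = 1; L2[1][5] = 12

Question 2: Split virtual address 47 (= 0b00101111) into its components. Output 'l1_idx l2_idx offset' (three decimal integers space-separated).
vaddr = 47 = 0b00101111
  top 2 bits -> l1_idx = 0
  next 3 bits -> l2_idx = 5
  bottom 3 bits -> offset = 7

Answer: 0 5 7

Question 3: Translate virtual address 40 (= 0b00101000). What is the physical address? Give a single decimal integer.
Answer: 96

Derivation:
vaddr = 40 = 0b00101000
Split: l1_idx=0, l2_idx=5, offset=0
L1[0] = 1
L2[1][5] = 12
paddr = 12 * 8 + 0 = 96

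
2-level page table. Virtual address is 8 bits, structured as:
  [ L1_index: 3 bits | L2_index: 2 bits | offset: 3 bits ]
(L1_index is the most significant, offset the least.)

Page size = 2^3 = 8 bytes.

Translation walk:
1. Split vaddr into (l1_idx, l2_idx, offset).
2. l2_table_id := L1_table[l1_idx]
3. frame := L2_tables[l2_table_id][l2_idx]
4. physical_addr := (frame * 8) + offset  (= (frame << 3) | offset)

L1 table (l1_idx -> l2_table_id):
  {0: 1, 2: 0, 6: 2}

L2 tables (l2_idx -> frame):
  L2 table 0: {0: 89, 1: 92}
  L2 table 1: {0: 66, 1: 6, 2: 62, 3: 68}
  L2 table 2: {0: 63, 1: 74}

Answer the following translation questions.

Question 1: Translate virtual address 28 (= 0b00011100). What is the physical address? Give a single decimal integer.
Answer: 548

Derivation:
vaddr = 28 = 0b00011100
Split: l1_idx=0, l2_idx=3, offset=4
L1[0] = 1
L2[1][3] = 68
paddr = 68 * 8 + 4 = 548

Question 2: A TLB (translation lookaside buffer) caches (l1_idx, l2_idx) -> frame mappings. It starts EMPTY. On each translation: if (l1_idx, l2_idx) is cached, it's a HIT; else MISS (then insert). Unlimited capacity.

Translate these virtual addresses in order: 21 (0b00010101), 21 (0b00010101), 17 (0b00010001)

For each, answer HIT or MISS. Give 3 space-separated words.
Answer: MISS HIT HIT

Derivation:
vaddr=21: (0,2) not in TLB -> MISS, insert
vaddr=21: (0,2) in TLB -> HIT
vaddr=17: (0,2) in TLB -> HIT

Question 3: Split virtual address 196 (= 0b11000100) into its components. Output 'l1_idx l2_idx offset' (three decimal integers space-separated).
vaddr = 196 = 0b11000100
  top 3 bits -> l1_idx = 6
  next 2 bits -> l2_idx = 0
  bottom 3 bits -> offset = 4

Answer: 6 0 4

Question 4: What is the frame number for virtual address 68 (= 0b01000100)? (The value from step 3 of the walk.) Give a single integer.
vaddr = 68: l1_idx=2, l2_idx=0
L1[2] = 0; L2[0][0] = 89

Answer: 89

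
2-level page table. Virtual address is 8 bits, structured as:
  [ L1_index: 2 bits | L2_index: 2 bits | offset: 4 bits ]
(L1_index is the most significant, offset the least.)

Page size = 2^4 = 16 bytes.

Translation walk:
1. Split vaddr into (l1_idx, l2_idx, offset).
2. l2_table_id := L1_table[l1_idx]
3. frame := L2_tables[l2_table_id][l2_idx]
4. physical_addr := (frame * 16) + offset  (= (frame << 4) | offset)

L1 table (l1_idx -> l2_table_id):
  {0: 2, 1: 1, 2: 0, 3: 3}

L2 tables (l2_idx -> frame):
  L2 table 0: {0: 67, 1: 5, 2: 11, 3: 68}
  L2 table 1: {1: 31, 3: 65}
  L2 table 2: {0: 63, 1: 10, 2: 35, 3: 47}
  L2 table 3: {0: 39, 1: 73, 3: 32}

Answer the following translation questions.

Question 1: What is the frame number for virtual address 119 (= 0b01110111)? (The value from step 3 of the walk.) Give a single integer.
vaddr = 119: l1_idx=1, l2_idx=3
L1[1] = 1; L2[1][3] = 65

Answer: 65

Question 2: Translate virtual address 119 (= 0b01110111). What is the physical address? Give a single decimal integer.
Answer: 1047

Derivation:
vaddr = 119 = 0b01110111
Split: l1_idx=1, l2_idx=3, offset=7
L1[1] = 1
L2[1][3] = 65
paddr = 65 * 16 + 7 = 1047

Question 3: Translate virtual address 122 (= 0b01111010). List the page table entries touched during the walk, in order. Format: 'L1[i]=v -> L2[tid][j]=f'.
Answer: L1[1]=1 -> L2[1][3]=65

Derivation:
vaddr = 122 = 0b01111010
Split: l1_idx=1, l2_idx=3, offset=10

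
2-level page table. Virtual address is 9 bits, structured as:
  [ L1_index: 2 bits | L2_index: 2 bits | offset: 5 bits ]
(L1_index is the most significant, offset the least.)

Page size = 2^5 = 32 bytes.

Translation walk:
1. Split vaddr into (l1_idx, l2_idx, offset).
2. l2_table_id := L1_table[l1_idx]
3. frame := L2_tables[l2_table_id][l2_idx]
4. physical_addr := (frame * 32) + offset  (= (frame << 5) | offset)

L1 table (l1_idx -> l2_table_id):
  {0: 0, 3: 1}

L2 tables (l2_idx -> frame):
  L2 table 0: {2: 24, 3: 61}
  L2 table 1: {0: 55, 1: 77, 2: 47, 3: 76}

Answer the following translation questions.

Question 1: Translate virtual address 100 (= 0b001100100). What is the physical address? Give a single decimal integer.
vaddr = 100 = 0b001100100
Split: l1_idx=0, l2_idx=3, offset=4
L1[0] = 0
L2[0][3] = 61
paddr = 61 * 32 + 4 = 1956

Answer: 1956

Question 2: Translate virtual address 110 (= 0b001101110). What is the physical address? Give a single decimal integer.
Answer: 1966

Derivation:
vaddr = 110 = 0b001101110
Split: l1_idx=0, l2_idx=3, offset=14
L1[0] = 0
L2[0][3] = 61
paddr = 61 * 32 + 14 = 1966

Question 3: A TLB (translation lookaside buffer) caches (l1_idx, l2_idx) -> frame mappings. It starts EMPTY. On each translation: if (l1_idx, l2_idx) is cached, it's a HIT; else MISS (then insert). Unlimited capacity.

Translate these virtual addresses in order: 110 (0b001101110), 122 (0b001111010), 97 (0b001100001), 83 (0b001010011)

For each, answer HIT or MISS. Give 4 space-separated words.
Answer: MISS HIT HIT MISS

Derivation:
vaddr=110: (0,3) not in TLB -> MISS, insert
vaddr=122: (0,3) in TLB -> HIT
vaddr=97: (0,3) in TLB -> HIT
vaddr=83: (0,2) not in TLB -> MISS, insert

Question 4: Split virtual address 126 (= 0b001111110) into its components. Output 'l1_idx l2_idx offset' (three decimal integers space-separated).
Answer: 0 3 30

Derivation:
vaddr = 126 = 0b001111110
  top 2 bits -> l1_idx = 0
  next 2 bits -> l2_idx = 3
  bottom 5 bits -> offset = 30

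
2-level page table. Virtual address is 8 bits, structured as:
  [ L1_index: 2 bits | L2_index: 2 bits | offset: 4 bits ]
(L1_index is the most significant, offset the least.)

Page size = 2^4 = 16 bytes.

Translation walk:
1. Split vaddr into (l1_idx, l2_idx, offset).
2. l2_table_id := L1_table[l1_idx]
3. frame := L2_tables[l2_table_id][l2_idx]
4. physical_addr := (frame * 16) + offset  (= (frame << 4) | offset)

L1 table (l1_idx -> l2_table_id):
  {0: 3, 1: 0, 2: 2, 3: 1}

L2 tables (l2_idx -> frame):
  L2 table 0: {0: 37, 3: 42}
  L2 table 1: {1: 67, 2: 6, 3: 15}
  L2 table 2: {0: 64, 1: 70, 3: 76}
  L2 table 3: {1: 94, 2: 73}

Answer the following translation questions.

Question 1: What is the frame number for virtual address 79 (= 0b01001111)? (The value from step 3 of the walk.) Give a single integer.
Answer: 37

Derivation:
vaddr = 79: l1_idx=1, l2_idx=0
L1[1] = 0; L2[0][0] = 37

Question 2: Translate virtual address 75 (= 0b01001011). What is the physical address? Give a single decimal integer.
vaddr = 75 = 0b01001011
Split: l1_idx=1, l2_idx=0, offset=11
L1[1] = 0
L2[0][0] = 37
paddr = 37 * 16 + 11 = 603

Answer: 603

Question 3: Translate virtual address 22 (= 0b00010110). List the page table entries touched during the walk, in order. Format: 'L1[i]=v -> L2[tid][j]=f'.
Answer: L1[0]=3 -> L2[3][1]=94

Derivation:
vaddr = 22 = 0b00010110
Split: l1_idx=0, l2_idx=1, offset=6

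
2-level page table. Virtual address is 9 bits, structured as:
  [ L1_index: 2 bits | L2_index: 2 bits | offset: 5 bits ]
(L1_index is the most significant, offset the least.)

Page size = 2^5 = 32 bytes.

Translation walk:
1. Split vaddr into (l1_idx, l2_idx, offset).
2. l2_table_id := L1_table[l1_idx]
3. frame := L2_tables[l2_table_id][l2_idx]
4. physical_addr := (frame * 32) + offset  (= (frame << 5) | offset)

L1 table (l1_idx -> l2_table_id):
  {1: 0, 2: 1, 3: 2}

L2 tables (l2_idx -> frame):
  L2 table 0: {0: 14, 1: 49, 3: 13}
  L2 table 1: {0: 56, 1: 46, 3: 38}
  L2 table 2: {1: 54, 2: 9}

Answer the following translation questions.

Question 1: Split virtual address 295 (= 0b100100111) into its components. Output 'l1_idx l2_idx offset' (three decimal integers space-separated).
Answer: 2 1 7

Derivation:
vaddr = 295 = 0b100100111
  top 2 bits -> l1_idx = 2
  next 2 bits -> l2_idx = 1
  bottom 5 bits -> offset = 7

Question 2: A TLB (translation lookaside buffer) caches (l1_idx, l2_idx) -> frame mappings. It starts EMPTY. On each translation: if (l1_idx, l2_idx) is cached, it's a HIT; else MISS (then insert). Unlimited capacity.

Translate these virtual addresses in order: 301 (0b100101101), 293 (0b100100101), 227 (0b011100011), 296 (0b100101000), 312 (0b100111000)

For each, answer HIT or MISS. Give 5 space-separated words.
Answer: MISS HIT MISS HIT HIT

Derivation:
vaddr=301: (2,1) not in TLB -> MISS, insert
vaddr=293: (2,1) in TLB -> HIT
vaddr=227: (1,3) not in TLB -> MISS, insert
vaddr=296: (2,1) in TLB -> HIT
vaddr=312: (2,1) in TLB -> HIT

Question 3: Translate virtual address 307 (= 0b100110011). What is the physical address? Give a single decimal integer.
vaddr = 307 = 0b100110011
Split: l1_idx=2, l2_idx=1, offset=19
L1[2] = 1
L2[1][1] = 46
paddr = 46 * 32 + 19 = 1491

Answer: 1491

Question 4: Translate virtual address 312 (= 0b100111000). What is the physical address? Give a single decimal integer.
vaddr = 312 = 0b100111000
Split: l1_idx=2, l2_idx=1, offset=24
L1[2] = 1
L2[1][1] = 46
paddr = 46 * 32 + 24 = 1496

Answer: 1496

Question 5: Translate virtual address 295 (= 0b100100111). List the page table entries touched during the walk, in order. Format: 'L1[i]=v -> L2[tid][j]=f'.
vaddr = 295 = 0b100100111
Split: l1_idx=2, l2_idx=1, offset=7

Answer: L1[2]=1 -> L2[1][1]=46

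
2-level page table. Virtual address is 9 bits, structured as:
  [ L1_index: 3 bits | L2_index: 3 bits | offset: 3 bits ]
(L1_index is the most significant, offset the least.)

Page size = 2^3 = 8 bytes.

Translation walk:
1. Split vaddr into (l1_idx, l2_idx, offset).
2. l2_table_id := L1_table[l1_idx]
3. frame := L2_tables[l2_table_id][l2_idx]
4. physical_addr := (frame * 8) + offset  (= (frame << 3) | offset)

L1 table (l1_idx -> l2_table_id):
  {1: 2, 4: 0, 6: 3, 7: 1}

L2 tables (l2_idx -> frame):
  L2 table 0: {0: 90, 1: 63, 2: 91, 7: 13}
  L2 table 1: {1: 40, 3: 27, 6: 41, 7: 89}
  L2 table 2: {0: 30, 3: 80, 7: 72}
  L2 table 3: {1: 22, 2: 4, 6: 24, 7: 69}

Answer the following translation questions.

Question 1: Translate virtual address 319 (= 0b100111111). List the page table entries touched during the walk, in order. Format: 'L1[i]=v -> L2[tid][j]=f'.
vaddr = 319 = 0b100111111
Split: l1_idx=4, l2_idx=7, offset=7

Answer: L1[4]=0 -> L2[0][7]=13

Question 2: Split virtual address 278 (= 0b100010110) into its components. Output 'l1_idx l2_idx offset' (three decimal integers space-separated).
Answer: 4 2 6

Derivation:
vaddr = 278 = 0b100010110
  top 3 bits -> l1_idx = 4
  next 3 bits -> l2_idx = 2
  bottom 3 bits -> offset = 6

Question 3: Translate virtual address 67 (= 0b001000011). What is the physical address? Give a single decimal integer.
vaddr = 67 = 0b001000011
Split: l1_idx=1, l2_idx=0, offset=3
L1[1] = 2
L2[2][0] = 30
paddr = 30 * 8 + 3 = 243

Answer: 243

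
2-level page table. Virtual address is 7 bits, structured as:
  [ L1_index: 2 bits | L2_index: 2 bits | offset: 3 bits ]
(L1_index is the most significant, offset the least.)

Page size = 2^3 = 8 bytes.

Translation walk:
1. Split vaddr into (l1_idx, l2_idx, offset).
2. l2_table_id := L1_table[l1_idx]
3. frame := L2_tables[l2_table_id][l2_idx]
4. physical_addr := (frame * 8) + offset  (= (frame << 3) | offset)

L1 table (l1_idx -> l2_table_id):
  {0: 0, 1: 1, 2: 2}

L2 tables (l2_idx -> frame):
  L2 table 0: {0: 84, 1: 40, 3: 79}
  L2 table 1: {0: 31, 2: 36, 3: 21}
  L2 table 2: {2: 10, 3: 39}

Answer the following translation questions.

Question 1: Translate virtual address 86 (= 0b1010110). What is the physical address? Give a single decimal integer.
Answer: 86

Derivation:
vaddr = 86 = 0b1010110
Split: l1_idx=2, l2_idx=2, offset=6
L1[2] = 2
L2[2][2] = 10
paddr = 10 * 8 + 6 = 86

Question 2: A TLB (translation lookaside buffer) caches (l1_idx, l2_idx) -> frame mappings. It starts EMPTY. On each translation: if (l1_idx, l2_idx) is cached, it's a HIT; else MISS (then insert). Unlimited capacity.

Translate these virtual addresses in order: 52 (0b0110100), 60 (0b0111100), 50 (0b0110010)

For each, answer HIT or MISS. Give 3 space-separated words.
vaddr=52: (1,2) not in TLB -> MISS, insert
vaddr=60: (1,3) not in TLB -> MISS, insert
vaddr=50: (1,2) in TLB -> HIT

Answer: MISS MISS HIT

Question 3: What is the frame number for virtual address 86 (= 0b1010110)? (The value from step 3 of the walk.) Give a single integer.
vaddr = 86: l1_idx=2, l2_idx=2
L1[2] = 2; L2[2][2] = 10

Answer: 10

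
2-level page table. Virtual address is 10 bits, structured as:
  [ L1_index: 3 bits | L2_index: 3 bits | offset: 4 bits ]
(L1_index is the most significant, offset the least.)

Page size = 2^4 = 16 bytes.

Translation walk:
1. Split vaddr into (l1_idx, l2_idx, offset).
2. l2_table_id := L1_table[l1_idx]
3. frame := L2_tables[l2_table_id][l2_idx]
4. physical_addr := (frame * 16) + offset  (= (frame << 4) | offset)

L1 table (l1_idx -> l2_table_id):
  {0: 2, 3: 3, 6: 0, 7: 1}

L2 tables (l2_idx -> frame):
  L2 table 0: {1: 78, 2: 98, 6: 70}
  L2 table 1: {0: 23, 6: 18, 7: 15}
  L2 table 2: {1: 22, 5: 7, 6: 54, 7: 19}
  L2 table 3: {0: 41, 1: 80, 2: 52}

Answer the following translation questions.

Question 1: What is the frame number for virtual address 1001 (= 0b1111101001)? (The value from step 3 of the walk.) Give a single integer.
vaddr = 1001: l1_idx=7, l2_idx=6
L1[7] = 1; L2[1][6] = 18

Answer: 18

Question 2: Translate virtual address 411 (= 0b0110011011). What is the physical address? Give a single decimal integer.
vaddr = 411 = 0b0110011011
Split: l1_idx=3, l2_idx=1, offset=11
L1[3] = 3
L2[3][1] = 80
paddr = 80 * 16 + 11 = 1291

Answer: 1291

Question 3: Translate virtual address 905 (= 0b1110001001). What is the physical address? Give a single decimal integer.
Answer: 377

Derivation:
vaddr = 905 = 0b1110001001
Split: l1_idx=7, l2_idx=0, offset=9
L1[7] = 1
L2[1][0] = 23
paddr = 23 * 16 + 9 = 377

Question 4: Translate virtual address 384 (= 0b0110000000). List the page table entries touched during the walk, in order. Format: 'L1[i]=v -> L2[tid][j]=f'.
vaddr = 384 = 0b0110000000
Split: l1_idx=3, l2_idx=0, offset=0

Answer: L1[3]=3 -> L2[3][0]=41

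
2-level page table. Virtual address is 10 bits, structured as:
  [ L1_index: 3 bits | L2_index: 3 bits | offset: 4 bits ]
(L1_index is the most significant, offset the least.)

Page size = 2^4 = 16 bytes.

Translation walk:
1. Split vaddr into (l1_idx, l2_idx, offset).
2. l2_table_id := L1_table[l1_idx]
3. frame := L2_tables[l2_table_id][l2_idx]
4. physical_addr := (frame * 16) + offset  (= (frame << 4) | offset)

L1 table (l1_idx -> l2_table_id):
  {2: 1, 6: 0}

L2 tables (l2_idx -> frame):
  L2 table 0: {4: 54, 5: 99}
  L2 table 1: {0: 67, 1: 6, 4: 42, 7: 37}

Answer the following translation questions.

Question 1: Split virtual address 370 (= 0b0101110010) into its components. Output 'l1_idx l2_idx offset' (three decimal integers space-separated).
vaddr = 370 = 0b0101110010
  top 3 bits -> l1_idx = 2
  next 3 bits -> l2_idx = 7
  bottom 4 bits -> offset = 2

Answer: 2 7 2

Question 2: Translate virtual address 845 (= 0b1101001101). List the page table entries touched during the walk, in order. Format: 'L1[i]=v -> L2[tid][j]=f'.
vaddr = 845 = 0b1101001101
Split: l1_idx=6, l2_idx=4, offset=13

Answer: L1[6]=0 -> L2[0][4]=54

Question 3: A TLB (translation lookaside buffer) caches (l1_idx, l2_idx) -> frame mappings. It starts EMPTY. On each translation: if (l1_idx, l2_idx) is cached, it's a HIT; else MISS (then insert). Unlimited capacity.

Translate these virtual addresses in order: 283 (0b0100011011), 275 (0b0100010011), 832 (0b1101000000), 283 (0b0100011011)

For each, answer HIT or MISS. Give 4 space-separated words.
vaddr=283: (2,1) not in TLB -> MISS, insert
vaddr=275: (2,1) in TLB -> HIT
vaddr=832: (6,4) not in TLB -> MISS, insert
vaddr=283: (2,1) in TLB -> HIT

Answer: MISS HIT MISS HIT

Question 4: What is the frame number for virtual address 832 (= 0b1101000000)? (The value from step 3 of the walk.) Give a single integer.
Answer: 54

Derivation:
vaddr = 832: l1_idx=6, l2_idx=4
L1[6] = 0; L2[0][4] = 54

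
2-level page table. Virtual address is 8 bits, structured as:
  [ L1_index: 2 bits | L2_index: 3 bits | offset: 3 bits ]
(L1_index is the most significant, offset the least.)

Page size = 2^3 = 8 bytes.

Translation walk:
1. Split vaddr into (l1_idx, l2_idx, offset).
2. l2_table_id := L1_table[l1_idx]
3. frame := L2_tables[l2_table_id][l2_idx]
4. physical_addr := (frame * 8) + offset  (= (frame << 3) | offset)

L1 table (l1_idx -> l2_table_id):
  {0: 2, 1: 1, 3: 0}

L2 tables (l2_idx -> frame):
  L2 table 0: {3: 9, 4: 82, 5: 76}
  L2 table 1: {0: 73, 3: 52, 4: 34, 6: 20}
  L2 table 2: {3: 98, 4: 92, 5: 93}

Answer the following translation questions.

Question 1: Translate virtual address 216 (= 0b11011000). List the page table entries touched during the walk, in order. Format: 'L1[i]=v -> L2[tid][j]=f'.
Answer: L1[3]=0 -> L2[0][3]=9

Derivation:
vaddr = 216 = 0b11011000
Split: l1_idx=3, l2_idx=3, offset=0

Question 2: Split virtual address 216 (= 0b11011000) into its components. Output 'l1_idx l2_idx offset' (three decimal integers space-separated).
vaddr = 216 = 0b11011000
  top 2 bits -> l1_idx = 3
  next 3 bits -> l2_idx = 3
  bottom 3 bits -> offset = 0

Answer: 3 3 0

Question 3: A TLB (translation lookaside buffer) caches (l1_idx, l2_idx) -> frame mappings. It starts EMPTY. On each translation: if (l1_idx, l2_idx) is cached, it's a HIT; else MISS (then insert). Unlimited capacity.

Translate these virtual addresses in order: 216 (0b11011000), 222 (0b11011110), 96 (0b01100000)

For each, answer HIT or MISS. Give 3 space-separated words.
Answer: MISS HIT MISS

Derivation:
vaddr=216: (3,3) not in TLB -> MISS, insert
vaddr=222: (3,3) in TLB -> HIT
vaddr=96: (1,4) not in TLB -> MISS, insert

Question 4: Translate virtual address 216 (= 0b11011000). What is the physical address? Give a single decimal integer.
vaddr = 216 = 0b11011000
Split: l1_idx=3, l2_idx=3, offset=0
L1[3] = 0
L2[0][3] = 9
paddr = 9 * 8 + 0 = 72

Answer: 72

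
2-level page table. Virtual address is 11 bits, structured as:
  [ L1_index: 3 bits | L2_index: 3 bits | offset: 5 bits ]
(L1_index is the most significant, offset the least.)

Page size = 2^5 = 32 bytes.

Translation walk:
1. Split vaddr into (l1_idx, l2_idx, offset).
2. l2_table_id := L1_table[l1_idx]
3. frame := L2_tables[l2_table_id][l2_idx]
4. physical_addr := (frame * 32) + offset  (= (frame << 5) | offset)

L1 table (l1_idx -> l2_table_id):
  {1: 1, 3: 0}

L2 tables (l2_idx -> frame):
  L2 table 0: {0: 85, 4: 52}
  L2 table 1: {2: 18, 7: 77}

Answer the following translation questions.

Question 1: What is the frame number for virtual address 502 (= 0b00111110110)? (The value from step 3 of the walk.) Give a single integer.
Answer: 77

Derivation:
vaddr = 502: l1_idx=1, l2_idx=7
L1[1] = 1; L2[1][7] = 77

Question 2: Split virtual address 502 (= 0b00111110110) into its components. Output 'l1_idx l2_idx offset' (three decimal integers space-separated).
Answer: 1 7 22

Derivation:
vaddr = 502 = 0b00111110110
  top 3 bits -> l1_idx = 1
  next 3 bits -> l2_idx = 7
  bottom 5 bits -> offset = 22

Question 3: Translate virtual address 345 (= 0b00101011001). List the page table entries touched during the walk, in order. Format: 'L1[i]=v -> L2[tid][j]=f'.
Answer: L1[1]=1 -> L2[1][2]=18

Derivation:
vaddr = 345 = 0b00101011001
Split: l1_idx=1, l2_idx=2, offset=25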